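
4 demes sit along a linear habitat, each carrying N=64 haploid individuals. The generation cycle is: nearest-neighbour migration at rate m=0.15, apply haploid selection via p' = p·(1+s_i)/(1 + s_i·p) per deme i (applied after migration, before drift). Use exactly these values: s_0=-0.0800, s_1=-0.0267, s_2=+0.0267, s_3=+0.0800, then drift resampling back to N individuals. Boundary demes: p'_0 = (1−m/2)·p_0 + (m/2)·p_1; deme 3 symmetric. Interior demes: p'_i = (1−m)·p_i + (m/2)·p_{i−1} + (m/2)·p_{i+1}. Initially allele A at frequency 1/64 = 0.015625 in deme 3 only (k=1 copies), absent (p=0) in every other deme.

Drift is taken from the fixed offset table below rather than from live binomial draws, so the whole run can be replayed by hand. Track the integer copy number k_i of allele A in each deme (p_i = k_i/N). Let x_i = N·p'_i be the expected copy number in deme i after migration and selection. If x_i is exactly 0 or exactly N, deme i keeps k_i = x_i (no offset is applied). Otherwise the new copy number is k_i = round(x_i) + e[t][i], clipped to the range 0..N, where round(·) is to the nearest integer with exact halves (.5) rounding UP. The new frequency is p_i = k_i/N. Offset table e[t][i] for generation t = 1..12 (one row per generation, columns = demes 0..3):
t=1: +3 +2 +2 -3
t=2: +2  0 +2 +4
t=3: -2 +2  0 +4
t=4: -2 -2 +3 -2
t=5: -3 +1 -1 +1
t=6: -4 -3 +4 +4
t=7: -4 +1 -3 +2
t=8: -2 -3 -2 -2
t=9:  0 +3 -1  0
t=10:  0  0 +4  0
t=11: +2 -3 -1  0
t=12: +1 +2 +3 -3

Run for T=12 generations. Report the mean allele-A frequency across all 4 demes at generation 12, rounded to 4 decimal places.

0.1094

t=0: k=[0 0 0 1]
t=1: x=[0.0000 0.0000 0.0770 0.9978] k=[0 0 2 0]
t=2: x=[0.0000 0.1460 1.7442 0.1620] k=[0 0 4 4]
t=3: x=[0.0000 0.2920 3.7929 4.2985] k=[0 2 4 8]
t=4: x=[0.1380 1.9482 4.2534 8.2367] k=[0 0 7 6]
t=5: x=[0.0000 0.5111 6.5534 6.5116] k=[0 2 6 8]
t=6: x=[0.1380 2.0945 5.9916 8.3956] k=[0 0 10 12]
t=7: x=[0.0000 0.7302 9.6133 12.6112] k=[0 2 7 15]
t=8: x=[0.1380 2.1676 7.3956 15.2770] k=[0 0 5 13]
t=9: x=[0.0000 0.3650 5.3528 13.1876] k=[0 3 4 13]
t=10: x=[0.2071 2.7772 4.7138 13.1090] k=[0 3 9 13]
t=11: x=[0.2071 3.1431 9.0529 13.5017] k=[2 0 8 14]
t=12: x=[1.7059 0.7302 8.0333 14.3903] k=[3 3 11 11]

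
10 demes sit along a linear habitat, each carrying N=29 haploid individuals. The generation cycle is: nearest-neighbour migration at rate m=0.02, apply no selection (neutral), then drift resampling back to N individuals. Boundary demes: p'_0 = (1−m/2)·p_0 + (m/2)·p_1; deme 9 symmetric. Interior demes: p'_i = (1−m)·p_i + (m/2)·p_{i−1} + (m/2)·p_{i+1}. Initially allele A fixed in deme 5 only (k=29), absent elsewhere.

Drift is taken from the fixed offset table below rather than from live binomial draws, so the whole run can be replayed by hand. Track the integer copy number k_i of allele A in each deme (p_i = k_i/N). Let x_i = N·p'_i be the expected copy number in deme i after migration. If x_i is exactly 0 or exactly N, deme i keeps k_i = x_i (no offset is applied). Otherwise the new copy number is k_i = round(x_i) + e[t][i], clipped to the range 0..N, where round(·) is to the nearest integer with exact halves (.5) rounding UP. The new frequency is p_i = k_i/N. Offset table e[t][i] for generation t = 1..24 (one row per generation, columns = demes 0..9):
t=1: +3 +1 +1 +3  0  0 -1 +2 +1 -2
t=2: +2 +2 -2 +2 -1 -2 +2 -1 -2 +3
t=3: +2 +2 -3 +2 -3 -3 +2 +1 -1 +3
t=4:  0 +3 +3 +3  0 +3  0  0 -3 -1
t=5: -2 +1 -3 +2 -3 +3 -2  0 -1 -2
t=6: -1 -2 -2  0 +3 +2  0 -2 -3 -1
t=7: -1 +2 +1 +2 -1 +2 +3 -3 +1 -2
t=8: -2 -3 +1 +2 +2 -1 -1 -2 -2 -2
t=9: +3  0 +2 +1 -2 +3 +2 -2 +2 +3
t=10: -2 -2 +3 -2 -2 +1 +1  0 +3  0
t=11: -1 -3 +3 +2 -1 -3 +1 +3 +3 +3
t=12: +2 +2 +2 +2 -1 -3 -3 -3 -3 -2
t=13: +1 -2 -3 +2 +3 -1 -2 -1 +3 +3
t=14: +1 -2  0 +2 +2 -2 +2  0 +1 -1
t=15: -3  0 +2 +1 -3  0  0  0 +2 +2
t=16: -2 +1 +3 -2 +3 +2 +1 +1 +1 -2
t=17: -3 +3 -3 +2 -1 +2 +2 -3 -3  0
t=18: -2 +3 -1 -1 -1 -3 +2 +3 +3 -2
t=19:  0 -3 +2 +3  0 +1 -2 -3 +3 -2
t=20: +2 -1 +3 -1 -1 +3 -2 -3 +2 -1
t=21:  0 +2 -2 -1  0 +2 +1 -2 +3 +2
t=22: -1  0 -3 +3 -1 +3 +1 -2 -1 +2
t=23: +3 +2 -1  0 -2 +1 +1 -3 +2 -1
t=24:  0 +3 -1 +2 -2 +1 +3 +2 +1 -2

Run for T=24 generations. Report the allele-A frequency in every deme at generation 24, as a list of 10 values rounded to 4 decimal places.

t=0: k=[0 0 0 0 0 29 0 0 0 0]
t=1: x=[0.0000 0.0000 0.0000 0.0000 0.2900 28.4200 0.2900 0.0000 0.0000 0.0000] k=[0 0 0 0 0 28 0 0 0 0]
t=2: x=[0.0000 0.0000 0.0000 0.0000 0.2800 27.4400 0.2800 0.0000 0.0000 0.0000] k=[0 0 0 0 0 25 2 0 0 0]
t=3: x=[0.0000 0.0000 0.0000 0.0000 0.2500 24.5200 2.2100 0.0200 0.0000 0.0000] k=[0 0 0 0 0 22 4 1 0 0]
t=4: x=[0.0000 0.0000 0.0000 0.0000 0.2200 21.6000 4.1500 1.0200 0.0100 0.0000] k=[0 0 0 0 0 25 4 1 0 0]
t=5: x=[0.0000 0.0000 0.0000 0.0000 0.2500 24.5400 4.1800 1.0200 0.0100 0.0000] k=[0 0 0 0 0 28 2 1 0 0]
t=6: x=[0.0000 0.0000 0.0000 0.0000 0.2800 27.4600 2.2500 1.0000 0.0100 0.0000] k=[0 0 0 0 3 29 2 0 0 0]
t=7: x=[0.0000 0.0000 0.0000 0.0300 3.2300 28.4700 2.2500 0.0200 0.0000 0.0000] k=[0 0 0 2 2 29 5 0 0 0]
t=8: x=[0.0000 0.0000 0.0200 1.9800 2.2700 28.4900 5.1900 0.0500 0.0000 0.0000] k=[0 0 1 4 4 27 4 0 0 0]
t=9: x=[0.0000 0.0100 1.0200 3.9700 4.2300 26.5400 4.1900 0.0400 0.0000 0.0000] k=[0 0 3 5 2 29 6 0 0 0]
t=10: x=[0.0000 0.0300 2.9900 4.9500 2.3000 28.5000 6.1700 0.0600 0.0000 0.0000] k=[0 0 6 3 0 29 7 0 0 0]
t=11: x=[0.0000 0.0600 5.9100 3.0000 0.3200 28.4900 7.1500 0.0700 0.0000 0.0000] k=[0 0 9 5 0 25 8 3 0 0]
t=12: x=[0.0000 0.0900 8.8700 4.9900 0.3000 24.5800 8.1200 3.0200 0.0300 0.0000] k=[0 2 11 7 0 22 5 0 0 0]
t=13: x=[0.0200 2.0700 10.8700 6.9700 0.2900 21.6100 5.1200 0.0500 0.0000 0.0000] k=[1 0 8 9 3 21 3 0 0 0]
t=14: x=[0.9900 0.0900 7.9300 8.9300 3.2400 20.6400 3.1500 0.0300 0.0000 0.0000] k=[2 0 8 11 5 19 5 0 0 0]
t=15: x=[1.9800 0.1000 7.9500 10.9100 5.2000 18.7200 5.0900 0.0500 0.0000 0.0000] k=[0 0 10 12 2 19 5 0 0 0]
t=16: x=[0.0000 0.1000 9.9200 11.8800 2.2700 18.6900 5.0900 0.0500 0.0000 0.0000] k=[0 1 13 10 5 21 6 1 0 0]
t=17: x=[0.0100 1.1100 12.8500 9.9800 5.2100 20.6900 6.1000 1.0400 0.0100 0.0000] k=[0 4 10 12 4 23 8 0 0 0]
t=18: x=[0.0400 4.0200 9.9600 11.9000 4.2700 22.6600 8.0700 0.0800 0.0000 0.0000] k=[0 7 9 11 3 20 10 3 0 0]
t=19: x=[0.0700 6.9500 9.0000 10.9000 3.2500 19.7300 10.0300 3.0400 0.0300 0.0000] k=[0 4 11 14 3 21 8 0 3 0]
t=20: x=[0.0400 4.0300 10.9600 13.8600 3.2900 20.6900 8.0500 0.1100 2.9400 0.0300] k=[2 3 14 13 2 24 6 0 5 0]
t=21: x=[2.0100 3.1000 13.8800 12.9000 2.3300 23.6000 6.1200 0.1100 4.9000 0.0500] k=[2 5 12 12 2 26 7 0 8 2]
t=22: x=[2.0300 5.0400 11.9300 11.9000 2.3400 25.5700 7.1200 0.1500 7.8600 2.0600] k=[1 5 9 15 1 29 8 0 7 4]
t=23: x=[1.0400 5.0000 9.0200 14.8000 1.4200 28.5100 8.1300 0.1500 6.9000 4.0300] k=[4 7 8 15 0 29 9 0 9 3]
t=24: x=[4.0300 6.9800 8.0600 14.7800 0.4400 28.5100 9.1100 0.1800 8.8500 3.0600] k=[4 10 7 17 0 29 12 2 10 1]

[0.1379, 0.3448, 0.2414, 0.5862, 0.0000, 1.0000, 0.4138, 0.0690, 0.3448, 0.0345]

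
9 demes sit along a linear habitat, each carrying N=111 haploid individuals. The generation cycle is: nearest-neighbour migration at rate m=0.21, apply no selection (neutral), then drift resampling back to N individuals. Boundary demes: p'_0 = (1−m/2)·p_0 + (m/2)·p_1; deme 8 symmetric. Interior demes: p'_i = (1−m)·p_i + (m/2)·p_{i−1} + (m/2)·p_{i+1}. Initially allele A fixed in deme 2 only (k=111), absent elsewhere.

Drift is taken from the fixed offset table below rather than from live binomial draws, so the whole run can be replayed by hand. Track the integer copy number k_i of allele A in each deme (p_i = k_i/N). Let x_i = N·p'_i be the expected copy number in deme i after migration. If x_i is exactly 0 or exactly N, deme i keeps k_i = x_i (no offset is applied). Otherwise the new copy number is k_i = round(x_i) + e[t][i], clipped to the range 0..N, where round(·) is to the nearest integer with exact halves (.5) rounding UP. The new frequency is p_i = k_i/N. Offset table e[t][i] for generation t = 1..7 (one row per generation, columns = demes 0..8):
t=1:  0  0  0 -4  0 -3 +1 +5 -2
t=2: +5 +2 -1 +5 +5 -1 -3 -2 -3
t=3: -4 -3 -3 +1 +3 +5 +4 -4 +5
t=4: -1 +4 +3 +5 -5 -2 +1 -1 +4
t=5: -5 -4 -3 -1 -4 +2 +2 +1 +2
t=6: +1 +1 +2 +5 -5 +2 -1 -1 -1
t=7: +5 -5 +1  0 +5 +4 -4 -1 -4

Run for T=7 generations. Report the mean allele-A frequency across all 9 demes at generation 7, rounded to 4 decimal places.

0.1301

t=0: k=[0 0 111 0 0 0 0 0 0]
t=1: x=[0.0000 11.6550 87.6900 11.6550 0.0000 0.0000 0.0000 0.0000 0.0000] k=[0 12 88 8 0 0 0 0 0]
t=2: x=[1.2600 18.7200 71.6200 15.5600 0.8400 0.0000 0.0000 0.0000 0.0000] k=[6 21 71 21 6 0 0 0 0]
t=3: x=[7.5750 24.6750 60.5000 24.6750 6.9450 0.6300 0.0000 0.0000 0.0000] k=[4 22 58 26 10 6 0 0 0]
t=4: x=[5.8900 23.8900 50.8600 27.6800 11.2600 5.7900 0.6300 0.0000 0.0000] k=[5 28 54 33 6 4 2 0 0]
t=5: x=[7.4150 28.3150 49.0650 32.3700 8.6250 4.0000 2.0000 0.2100 0.0000] k=[2 24 46 31 5 6 4 1 0]
t=6: x=[4.3100 24.0000 42.1150 29.8450 7.8350 5.6850 3.8950 1.2100 0.1050] k=[5 25 44 35 3 8 3 0 0]
t=7: x=[7.1000 24.8950 41.0600 32.5850 6.8850 6.9500 3.2100 0.3150 0.0000] k=[12 20 42 33 12 11 0 0 0]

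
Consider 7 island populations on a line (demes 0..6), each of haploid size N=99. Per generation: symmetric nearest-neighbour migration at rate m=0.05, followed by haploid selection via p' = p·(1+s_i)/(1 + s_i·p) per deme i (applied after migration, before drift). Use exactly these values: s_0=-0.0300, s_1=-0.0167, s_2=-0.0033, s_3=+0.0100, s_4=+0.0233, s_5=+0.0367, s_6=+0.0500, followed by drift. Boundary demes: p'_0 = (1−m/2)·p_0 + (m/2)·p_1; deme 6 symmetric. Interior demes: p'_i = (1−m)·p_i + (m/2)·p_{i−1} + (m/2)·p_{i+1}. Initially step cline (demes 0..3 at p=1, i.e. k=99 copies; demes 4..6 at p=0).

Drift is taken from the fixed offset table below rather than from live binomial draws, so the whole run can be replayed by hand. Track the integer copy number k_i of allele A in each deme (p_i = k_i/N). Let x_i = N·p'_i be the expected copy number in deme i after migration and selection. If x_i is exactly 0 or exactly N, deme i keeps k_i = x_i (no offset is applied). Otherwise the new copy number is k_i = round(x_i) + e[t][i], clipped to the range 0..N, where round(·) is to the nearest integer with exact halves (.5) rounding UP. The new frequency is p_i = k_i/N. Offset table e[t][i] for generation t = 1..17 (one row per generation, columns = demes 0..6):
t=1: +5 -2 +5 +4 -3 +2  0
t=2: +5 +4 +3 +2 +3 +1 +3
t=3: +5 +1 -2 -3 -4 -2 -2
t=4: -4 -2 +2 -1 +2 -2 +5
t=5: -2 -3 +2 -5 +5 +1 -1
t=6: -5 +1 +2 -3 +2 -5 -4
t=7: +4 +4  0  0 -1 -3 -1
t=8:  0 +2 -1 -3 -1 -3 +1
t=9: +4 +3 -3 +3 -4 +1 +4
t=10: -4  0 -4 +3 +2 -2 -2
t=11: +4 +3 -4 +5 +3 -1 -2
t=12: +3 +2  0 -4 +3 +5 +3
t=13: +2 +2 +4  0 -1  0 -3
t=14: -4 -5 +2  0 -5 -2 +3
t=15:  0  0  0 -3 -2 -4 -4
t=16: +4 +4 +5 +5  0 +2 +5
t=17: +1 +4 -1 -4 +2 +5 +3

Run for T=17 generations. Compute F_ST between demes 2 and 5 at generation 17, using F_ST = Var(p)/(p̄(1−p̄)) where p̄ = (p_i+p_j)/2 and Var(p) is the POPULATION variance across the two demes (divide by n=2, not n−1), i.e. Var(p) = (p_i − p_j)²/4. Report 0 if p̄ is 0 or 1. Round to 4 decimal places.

0.7075

t=0: k=[99 99 99 99 0 0 0]
t=1: x=[99.0000 99.0000 99.0000 96.5489 2.5312 0.0000 0.0000] k=[99 99 99 99 0 0 0]
t=2: x=[99.0000 99.0000 99.0000 96.5489 2.5312 0.0000 0.0000] k=[99 99 99 99 6 0 0]
t=3: x=[99.0000 99.0000 99.0000 96.6975 8.3494 0.1555 0.0000] k=[99 99 99 94 4 0 0]
t=4: x=[99.0000 99.0000 98.8746 91.9405 6.2842 0.1037 0.0000] k=[99 99 99 91 8 0 0]
t=5: x=[99.0000 99.0000 98.7993 89.2131 10.0817 0.2073 0.0000] k=[99 99 99 84 15 1 0]
t=6: x=[99.0000 99.0000 98.6238 82.7854 16.6922 1.3730 0.0262] k=[99 99 99 80 19 0 0]
t=7: x=[99.0000 99.0000 98.5234 79.1086 20.4208 0.4923 0.0000] k=[99 99 99 79 19 0 0]
t=8: x=[99.0000 99.0000 98.4984 78.1642 20.3955 0.4923 0.0000] k=[99 99 97 75 19 0 0]
t=9: x=[99.0000 98.9492 96.4919 74.3347 20.2941 0.4923 0.0000] k=[99 99 93 77 16 1 0]
t=10: x=[99.0000 98.8475 92.7306 76.0509 17.4790 1.3988 0.0262] k=[99 99 89 79 19 0 0]
t=11: x=[99.0000 98.7458 88.9702 77.9156 20.3955 0.4923 0.0000] k=[99 99 85 83 23 0 0]
t=12: x=[99.0000 98.6441 85.2609 81.6926 24.3454 0.5960 0.0000] k=[99 99 85 78 27 6 0]
t=13: x=[99.0000 98.6441 85.1356 77.0703 28.2123 6.5934 0.1575] k=[99 99 89 77 27 7 0]
t=14: x=[99.0000 98.7458 88.9201 76.2250 28.2123 7.5733 0.1837] k=[99 94 91 76 23 6 3]
t=15: x=[98.8711 93.9702 90.6748 75.2302 24.3201 6.5676 3.2237] k=[99 94 91 72 22 3 0]
t=16: x=[98.8711 93.9702 90.5746 71.4234 23.1814 3.5203 0.0787] k=[99 98 96 76 23 6 5]
t=17: x=[98.9742 97.9578 95.5390 75.3546 24.3201 6.6192 5.2629] k=[99 99 95 71 26 12 8]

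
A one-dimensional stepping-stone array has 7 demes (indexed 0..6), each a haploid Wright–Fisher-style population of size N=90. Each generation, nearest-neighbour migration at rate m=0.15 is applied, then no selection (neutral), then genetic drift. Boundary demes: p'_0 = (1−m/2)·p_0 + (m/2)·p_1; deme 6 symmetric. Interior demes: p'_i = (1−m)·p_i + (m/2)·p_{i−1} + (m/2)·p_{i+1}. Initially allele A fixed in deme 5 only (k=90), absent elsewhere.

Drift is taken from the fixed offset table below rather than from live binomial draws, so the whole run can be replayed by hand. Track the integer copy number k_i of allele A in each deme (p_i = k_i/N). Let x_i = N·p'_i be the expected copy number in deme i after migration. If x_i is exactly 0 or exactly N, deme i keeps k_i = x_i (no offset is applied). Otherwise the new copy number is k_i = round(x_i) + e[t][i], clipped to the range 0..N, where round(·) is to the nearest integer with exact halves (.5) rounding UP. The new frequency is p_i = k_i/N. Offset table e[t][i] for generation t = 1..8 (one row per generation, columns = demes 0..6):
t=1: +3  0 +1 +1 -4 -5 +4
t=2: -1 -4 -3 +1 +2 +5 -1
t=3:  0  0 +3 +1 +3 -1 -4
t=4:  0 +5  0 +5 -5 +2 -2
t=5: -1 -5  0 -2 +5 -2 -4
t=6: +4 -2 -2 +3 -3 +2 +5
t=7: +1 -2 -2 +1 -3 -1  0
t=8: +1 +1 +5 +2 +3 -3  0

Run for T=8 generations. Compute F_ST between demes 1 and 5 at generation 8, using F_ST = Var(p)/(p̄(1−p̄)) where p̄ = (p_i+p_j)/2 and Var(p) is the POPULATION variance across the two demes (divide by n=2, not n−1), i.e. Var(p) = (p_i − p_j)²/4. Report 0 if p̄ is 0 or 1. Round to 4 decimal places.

0.2146

t=0: k=[0 0 0 0 0 90 0]
t=1: x=[0.0000 0.0000 0.0000 0.0000 6.7500 76.5000 6.7500] k=[0 0 0 0 3 72 11]
t=2: x=[0.0000 0.0000 0.0000 0.2250 7.9500 62.2500 15.5750] k=[0 0 0 1 10 67 15]
t=3: x=[0.0000 0.0000 0.0750 1.6000 13.6000 58.8250 18.9000] k=[0 0 3 3 17 58 15]
t=4: x=[0.0000 0.2250 2.7750 4.0500 19.0250 51.7000 18.2250] k=[0 5 3 9 14 54 16]
t=5: x=[0.3750 4.4750 3.6000 8.9250 16.6250 48.1500 18.8500] k=[0 0 4 7 22 46 15]
t=6: x=[0.0000 0.3000 3.9250 7.9000 22.6750 41.8750 17.3250] k=[0 0 2 11 20 44 22]
t=7: x=[0.0000 0.1500 2.5250 11.0000 21.1250 40.5500 23.6500] k=[0 0 1 12 18 40 24]
t=8: x=[0.0000 0.0750 1.7500 11.6250 19.2000 37.1500 25.2000] k=[0 1 7 14 22 34 25]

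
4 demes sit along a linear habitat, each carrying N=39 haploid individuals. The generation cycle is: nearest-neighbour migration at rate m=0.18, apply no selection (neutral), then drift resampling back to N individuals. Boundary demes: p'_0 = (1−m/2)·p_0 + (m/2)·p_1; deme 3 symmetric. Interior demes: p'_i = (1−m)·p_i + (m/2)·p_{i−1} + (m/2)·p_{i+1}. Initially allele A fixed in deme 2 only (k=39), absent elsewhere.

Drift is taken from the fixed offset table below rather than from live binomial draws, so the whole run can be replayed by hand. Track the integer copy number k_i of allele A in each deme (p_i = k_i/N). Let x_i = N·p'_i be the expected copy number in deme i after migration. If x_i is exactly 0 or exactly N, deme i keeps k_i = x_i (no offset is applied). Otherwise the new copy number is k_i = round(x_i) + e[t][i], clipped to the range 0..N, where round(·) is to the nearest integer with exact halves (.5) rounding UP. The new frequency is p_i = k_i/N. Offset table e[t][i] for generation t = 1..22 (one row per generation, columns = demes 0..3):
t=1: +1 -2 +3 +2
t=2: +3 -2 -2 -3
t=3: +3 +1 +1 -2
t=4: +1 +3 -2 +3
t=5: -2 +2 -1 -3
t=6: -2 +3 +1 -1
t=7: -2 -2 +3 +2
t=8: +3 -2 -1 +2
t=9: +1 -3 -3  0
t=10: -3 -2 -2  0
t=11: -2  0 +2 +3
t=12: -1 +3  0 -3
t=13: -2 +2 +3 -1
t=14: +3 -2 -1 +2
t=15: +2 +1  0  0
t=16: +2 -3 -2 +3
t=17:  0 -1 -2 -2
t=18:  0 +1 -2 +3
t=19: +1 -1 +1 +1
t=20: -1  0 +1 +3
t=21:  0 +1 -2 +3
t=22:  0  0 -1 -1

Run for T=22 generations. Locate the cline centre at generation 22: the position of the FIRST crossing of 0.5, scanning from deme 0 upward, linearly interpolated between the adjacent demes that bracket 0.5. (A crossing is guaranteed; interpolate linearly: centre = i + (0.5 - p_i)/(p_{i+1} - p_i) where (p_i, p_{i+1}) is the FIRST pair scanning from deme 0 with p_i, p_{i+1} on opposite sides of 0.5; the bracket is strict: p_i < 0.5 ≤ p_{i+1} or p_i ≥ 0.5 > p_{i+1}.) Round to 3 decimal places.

2.950

t=0: k=[0 0 39 0]
t=1: x=[0.0000 3.5100 31.9800 3.5100] k=[0 2 35 6]
t=2: x=[0.1800 4.7900 29.4200 8.6100] k=[3 3 27 6]
t=3: x=[3.0000 5.1600 22.9500 7.8900] k=[6 6 24 6]
t=4: x=[6.0000 7.6200 20.7600 7.6200] k=[7 11 19 11]
t=5: x=[7.3600 11.3600 17.5600 11.7200] k=[5 13 17 9]
t=6: x=[5.7200 12.6400 15.9200 9.7200] k=[4 16 17 9]
t=7: x=[5.0800 15.0100 16.1900 9.7200] k=[3 13 19 12]
t=8: x=[3.9000 12.6400 17.8300 12.6300] k=[7 11 17 15]
t=9: x=[7.3600 11.1800 16.2800 15.1800] k=[8 8 13 15]
t=10: x=[8.0000 8.4500 12.7300 14.8200] k=[5 6 11 15]
t=11: x=[5.0900 6.3600 10.9100 14.6400] k=[3 6 13 18]
t=12: x=[3.2700 6.3600 12.8200 17.5500] k=[2 9 13 15]
t=13: x=[2.6300 8.7300 12.8200 14.8200] k=[1 11 16 14]
t=14: x=[1.9000 10.5500 15.3700 14.1800] k=[5 9 14 16]
t=15: x=[5.3600 9.0900 13.7300 15.8200] k=[7 10 14 16]
t=16: x=[7.2700 10.0900 13.8200 15.8200] k=[9 7 12 19]
t=17: x=[8.8200 7.6300 12.1800 18.3700] k=[9 7 10 16]
t=18: x=[8.8200 7.4500 10.2700 15.4600] k=[9 8 8 18]
t=19: x=[8.9100 8.0900 8.9000 17.1000] k=[10 7 10 18]
t=20: x=[9.7300 7.5400 10.4500 17.2800] k=[9 8 11 20]
t=21: x=[8.9100 8.3600 11.5400 19.1900] k=[9 9 10 22]
t=22: x=[9.0000 9.0900 10.9900 20.9200] k=[9 9 10 20]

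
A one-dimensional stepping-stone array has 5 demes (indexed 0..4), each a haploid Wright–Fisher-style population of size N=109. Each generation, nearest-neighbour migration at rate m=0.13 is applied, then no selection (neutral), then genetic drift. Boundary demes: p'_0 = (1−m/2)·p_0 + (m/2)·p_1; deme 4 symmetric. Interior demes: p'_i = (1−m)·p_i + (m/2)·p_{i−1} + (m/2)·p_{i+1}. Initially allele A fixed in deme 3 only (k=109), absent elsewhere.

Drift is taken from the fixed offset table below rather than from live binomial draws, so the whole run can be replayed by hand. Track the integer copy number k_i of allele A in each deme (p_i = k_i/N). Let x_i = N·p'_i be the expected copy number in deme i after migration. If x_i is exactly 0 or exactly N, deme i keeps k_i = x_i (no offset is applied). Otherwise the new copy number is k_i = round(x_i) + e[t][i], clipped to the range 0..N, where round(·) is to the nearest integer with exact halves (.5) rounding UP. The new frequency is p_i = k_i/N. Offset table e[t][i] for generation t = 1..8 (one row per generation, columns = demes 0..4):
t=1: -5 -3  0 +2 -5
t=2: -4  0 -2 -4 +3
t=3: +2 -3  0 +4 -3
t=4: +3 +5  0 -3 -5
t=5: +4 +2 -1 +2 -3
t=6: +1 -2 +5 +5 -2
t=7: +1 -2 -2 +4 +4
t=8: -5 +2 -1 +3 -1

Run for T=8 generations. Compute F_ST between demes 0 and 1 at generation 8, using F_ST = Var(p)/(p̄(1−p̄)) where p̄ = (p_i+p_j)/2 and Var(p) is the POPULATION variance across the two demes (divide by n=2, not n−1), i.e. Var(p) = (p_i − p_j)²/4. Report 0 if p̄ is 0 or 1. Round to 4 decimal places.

0.0260

t=0: k=[0 0 0 109 0]
t=1: x=[0.0000 0.0000 7.0850 94.8300 7.0850] k=[0 0 7 97 2]
t=2: x=[0.0000 0.4550 12.3950 84.9750 8.1750] k=[0 0 10 81 11]
t=3: x=[0.0000 0.6500 13.9650 71.8350 15.5500] k=[0 0 14 76 13]
t=4: x=[0.0000 0.9100 17.1200 67.8750 17.0950] k=[0 6 17 65 12]
t=5: x=[0.3900 6.3250 19.4050 58.4350 15.4450] k=[4 8 18 60 12]
t=6: x=[4.2600 8.3900 20.0800 54.1500 15.1200] k=[5 6 25 59 13]
t=7: x=[5.0650 7.1700 25.9750 53.8000 15.9900] k=[6 5 24 58 20]
t=8: x=[5.9350 6.3000 24.9750 53.3200 22.4700] k=[1 8 24 56 21]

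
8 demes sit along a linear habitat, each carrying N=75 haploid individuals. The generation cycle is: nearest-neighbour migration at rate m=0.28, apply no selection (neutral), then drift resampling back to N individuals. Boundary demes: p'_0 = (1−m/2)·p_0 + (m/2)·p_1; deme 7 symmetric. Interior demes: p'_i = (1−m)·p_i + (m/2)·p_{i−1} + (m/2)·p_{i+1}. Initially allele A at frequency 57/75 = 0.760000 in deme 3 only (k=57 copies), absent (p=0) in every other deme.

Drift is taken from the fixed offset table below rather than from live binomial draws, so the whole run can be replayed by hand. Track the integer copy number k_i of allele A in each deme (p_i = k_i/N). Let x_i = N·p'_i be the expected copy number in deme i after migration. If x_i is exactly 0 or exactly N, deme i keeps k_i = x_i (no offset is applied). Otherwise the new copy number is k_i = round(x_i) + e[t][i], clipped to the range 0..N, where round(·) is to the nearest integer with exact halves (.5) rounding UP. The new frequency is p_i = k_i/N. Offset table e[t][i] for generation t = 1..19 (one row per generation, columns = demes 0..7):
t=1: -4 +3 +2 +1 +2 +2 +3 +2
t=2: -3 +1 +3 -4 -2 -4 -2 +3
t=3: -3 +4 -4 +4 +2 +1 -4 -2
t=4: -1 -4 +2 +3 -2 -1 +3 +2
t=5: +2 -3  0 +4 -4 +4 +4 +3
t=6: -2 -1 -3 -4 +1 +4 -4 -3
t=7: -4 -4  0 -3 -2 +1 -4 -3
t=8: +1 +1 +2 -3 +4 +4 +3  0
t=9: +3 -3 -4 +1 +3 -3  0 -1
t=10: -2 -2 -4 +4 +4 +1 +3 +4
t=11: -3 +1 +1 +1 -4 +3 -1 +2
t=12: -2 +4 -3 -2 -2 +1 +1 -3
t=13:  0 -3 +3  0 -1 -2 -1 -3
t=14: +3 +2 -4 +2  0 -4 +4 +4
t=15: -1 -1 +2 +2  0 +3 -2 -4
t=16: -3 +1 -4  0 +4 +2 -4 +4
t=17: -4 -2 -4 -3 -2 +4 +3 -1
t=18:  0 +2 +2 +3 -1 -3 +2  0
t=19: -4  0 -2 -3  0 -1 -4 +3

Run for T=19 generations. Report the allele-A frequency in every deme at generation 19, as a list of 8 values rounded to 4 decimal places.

t=0: k=[0 0 0 57 0 0 0 0]
t=1: x=[0.0000 0.0000 7.9800 41.0400 7.9800 0.0000 0.0000 0.0000] k=[0 0 10 42 10 0 0 0]
t=2: x=[0.0000 1.4000 13.0800 33.0400 13.0800 1.4000 0.0000 0.0000] k=[0 2 16 29 11 0 0 0]
t=3: x=[0.2800 3.6800 15.8600 24.6600 11.9800 1.5400 0.0000 0.0000] k=[0 8 12 29 14 3 0 0]
t=4: x=[1.1200 7.4400 13.8200 24.5200 14.5600 4.1200 0.4200 0.0000] k=[0 3 16 28 13 3 3 0]
t=5: x=[0.4200 4.4000 15.8600 24.2200 13.7000 4.4000 2.5800 0.4200] k=[2 1 16 28 10 8 7 3]
t=6: x=[1.8600 3.2400 15.5800 23.8000 12.2400 8.1400 6.5800 3.5600] k=[0 2 13 20 13 12 3 1]
t=7: x=[0.2800 3.2600 12.4400 18.0400 13.8400 10.8800 3.9800 1.2800] k=[0 0 12 15 12 12 0 0]
t=8: x=[0.0000 1.6800 10.7400 14.1600 12.4200 10.3200 1.6800 0.0000] k=[0 3 13 11 16 14 5 0]
t=9: x=[0.4200 3.9800 11.3200 11.9800 15.0200 13.0200 5.5600 0.7000] k=[3 1 7 13 18 10 6 0]
t=10: x=[2.7200 2.1200 7.0000 12.8600 16.1800 10.5600 5.7200 0.8400] k=[1 0 3 17 20 12 9 5]
t=11: x=[0.8600 0.5600 4.5400 15.4600 18.4600 12.7000 8.8600 5.5600] k=[0 2 6 16 14 16 8 8]
t=12: x=[0.2800 2.2800 6.8400 14.3200 14.5600 14.6000 9.1200 8.0000] k=[0 6 4 12 13 16 10 5]
t=13: x=[0.8400 4.8800 5.4000 11.0200 13.2800 14.7400 10.1400 5.7000] k=[1 2 8 11 12 13 9 3]
t=14: x=[1.1400 2.7000 7.5800 10.7200 12.0000 12.3000 8.7200 3.8400] k=[4 5 4 13 12 8 13 8]
t=15: x=[4.1400 4.7200 5.4000 11.6000 11.5800 9.2600 11.6000 8.7000] k=[3 4 7 14 12 12 10 5]
t=16: x=[3.1400 4.2800 7.5600 12.7400 12.2800 11.7200 9.5800 5.7000] k=[0 5 4 13 16 14 6 10]
t=17: x=[0.7000 4.1600 5.4000 12.1600 15.3000 13.1600 7.6800 9.4400] k=[0 2 1 9 13 17 11 8]
t=18: x=[0.2800 1.5800 2.2600 8.4400 13.0000 15.6000 11.4200 8.4200] k=[0 4 4 11 12 13 13 8]
t=19: x=[0.5600 3.4400 4.9800 10.1600 12.0000 12.8600 12.3000 8.7000] k=[0 3 3 7 12 12 8 12]

[0.0000, 0.0400, 0.0400, 0.0933, 0.1600, 0.1600, 0.1067, 0.1600]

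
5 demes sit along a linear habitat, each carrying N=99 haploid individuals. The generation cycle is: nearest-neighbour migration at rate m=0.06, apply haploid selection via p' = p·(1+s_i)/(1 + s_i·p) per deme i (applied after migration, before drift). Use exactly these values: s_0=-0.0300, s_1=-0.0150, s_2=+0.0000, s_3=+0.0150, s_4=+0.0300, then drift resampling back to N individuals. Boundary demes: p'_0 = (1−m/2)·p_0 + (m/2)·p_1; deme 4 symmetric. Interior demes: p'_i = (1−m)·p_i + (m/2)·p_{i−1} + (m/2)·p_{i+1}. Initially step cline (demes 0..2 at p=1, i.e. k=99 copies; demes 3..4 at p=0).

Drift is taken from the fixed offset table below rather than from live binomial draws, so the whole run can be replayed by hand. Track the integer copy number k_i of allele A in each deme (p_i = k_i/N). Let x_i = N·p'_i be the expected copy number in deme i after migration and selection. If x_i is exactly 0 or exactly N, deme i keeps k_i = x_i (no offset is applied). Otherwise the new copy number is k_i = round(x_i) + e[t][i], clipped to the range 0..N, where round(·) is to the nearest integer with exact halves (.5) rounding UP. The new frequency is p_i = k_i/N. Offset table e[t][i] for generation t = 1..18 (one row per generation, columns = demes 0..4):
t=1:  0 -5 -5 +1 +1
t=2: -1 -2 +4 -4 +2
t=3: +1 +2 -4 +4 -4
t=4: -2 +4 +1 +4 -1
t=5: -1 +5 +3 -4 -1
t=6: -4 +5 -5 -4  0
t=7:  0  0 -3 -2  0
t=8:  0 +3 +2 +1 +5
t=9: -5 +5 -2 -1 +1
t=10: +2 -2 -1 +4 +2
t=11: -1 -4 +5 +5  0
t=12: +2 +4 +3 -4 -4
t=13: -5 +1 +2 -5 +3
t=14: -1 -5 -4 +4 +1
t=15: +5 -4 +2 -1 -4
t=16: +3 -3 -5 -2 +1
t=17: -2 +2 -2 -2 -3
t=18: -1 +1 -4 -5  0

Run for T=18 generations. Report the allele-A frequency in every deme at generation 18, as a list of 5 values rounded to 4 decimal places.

[0.9596, 0.8586, 0.6061, 0.2121, 0.1010]

t=0: k=[99 99 99 0 0]
t=1: x=[99.0000 99.0000 96.0300 3.0132 0.0000] k=[99 99 91 4 0]
t=2: x=[99.0000 98.7564 88.6300 6.5809 0.1236] k=[99 97 93 3 2]
t=3: x=[98.9381 96.9093 90.4200 5.7501 2.0896] k=[99 99 86 10 0]
t=4: x=[99.0000 98.6041 84.1100 12.1377 0.3090] k=[99 99 85 16 0]
t=5: x=[99.0000 98.5736 83.3500 17.8064 0.4943] k=[99 99 86 14 0]
t=6: x=[99.0000 98.6041 84.2300 15.9381 0.4325] k=[99 99 79 12 0]
t=7: x=[99.0000 98.3909 77.5900 13.8262 0.3708] k=[99 98 75 12 0]
t=8: x=[98.9691 97.3152 73.8000 13.7049 0.3708] k=[99 99 76 15 5]
t=9: x=[99.0000 98.2996 74.8600 16.7360 5.4502] k=[99 99 73 16 6]
t=10: x=[99.0000 98.2082 72.0700 17.6247 6.4766] k=[99 96 71 22 8]
t=11: x=[98.9072 95.2864 70.2800 23.3143 8.6505] k=[98 91 75 28 9]
t=12: x=[97.7530 90.6147 74.0700 29.1452 9.8286] k=[99 95 77 25 6]
t=13: x=[98.8763 94.5157 75.9800 26.2764 6.7537] k=[94 96 78 21 10]
t=14: x=[93.9151 95.3472 76.8300 22.6389 10.6067] k=[93 90 73 27 12]
t=15: x=[92.7336 89.4504 72.1300 28.2295 12.7753] k=[98 85 74 27 9]
t=16: x=[97.5676 84.8780 72.9200 28.1691 9.7979] k=[99 82 68 26 11]
t=17: x=[98.4743 81.8770 67.1600 27.1021 11.7527] k=[96 84 65 25 9]
t=18: x=[95.5397 83.5944 64.3700 26.0045 9.7364] k=[95 85 60 21 10]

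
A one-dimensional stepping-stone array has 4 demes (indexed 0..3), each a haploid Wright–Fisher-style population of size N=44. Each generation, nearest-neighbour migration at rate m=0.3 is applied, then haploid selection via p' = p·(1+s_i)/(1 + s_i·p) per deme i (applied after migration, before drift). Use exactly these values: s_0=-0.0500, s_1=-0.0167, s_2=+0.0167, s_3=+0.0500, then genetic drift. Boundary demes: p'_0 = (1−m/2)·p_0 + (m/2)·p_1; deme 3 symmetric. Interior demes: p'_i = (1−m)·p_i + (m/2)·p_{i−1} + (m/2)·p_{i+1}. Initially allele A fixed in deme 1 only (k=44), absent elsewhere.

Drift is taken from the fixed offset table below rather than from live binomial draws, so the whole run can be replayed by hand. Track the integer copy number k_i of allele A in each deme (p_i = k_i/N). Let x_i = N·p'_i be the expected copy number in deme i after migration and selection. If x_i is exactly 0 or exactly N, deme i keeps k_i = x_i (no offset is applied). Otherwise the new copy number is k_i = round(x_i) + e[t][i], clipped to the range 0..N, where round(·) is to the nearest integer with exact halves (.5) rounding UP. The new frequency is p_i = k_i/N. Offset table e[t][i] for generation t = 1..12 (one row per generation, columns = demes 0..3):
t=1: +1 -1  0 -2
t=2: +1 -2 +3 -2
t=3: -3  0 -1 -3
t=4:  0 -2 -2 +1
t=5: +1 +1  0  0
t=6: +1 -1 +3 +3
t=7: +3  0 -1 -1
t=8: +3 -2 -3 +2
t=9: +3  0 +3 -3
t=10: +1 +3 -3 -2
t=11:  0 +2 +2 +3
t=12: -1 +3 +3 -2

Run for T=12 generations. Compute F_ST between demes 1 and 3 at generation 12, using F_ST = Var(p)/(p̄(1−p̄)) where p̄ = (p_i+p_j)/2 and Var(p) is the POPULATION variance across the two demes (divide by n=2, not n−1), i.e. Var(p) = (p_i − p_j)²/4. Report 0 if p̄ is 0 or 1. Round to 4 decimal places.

t=0: k=[0 44 0 0]
t=1: x=[6.3174 30.6439 6.6935 0.0000] k=[7 30 7 0]
t=2: x=[10.0468 22.9151 9.5230 1.1012] k=[11 21 13 0]
t=3: x=[12.0461 18.1202 12.3969 2.0430] k=[9 18 11 0]
t=4: x=[9.9495 15.4308 10.5321 1.7293] k=[10 13 9 3]
t=5: x=[10.0468 11.8040 8.8162 4.0769] k=[11 13 9 4]
t=6: x=[10.8746 11.9528 8.9677 4.9607] k=[12 11 12 8]
t=7: x=[11.4112 11.1592 11.3892 8.9426] k=[14 11 10 8]
t=8: x=[13.0738 11.1592 9.9772 8.6336] k=[16 9 7 11]
t=9: x=[14.4480 9.6228 8.0079 10.7925] k=[17 10 11 8]
t=10: x=[15.4322 11.0600 10.5321 8.7881] k=[16 14 8 7]
t=11: x=[15.1859 13.2436 8.8667 7.4470] k=[15 15 11 10]
t=12: x=[14.4971 14.2373 11.5908 10.5360] k=[13 17 15 9]

0.0397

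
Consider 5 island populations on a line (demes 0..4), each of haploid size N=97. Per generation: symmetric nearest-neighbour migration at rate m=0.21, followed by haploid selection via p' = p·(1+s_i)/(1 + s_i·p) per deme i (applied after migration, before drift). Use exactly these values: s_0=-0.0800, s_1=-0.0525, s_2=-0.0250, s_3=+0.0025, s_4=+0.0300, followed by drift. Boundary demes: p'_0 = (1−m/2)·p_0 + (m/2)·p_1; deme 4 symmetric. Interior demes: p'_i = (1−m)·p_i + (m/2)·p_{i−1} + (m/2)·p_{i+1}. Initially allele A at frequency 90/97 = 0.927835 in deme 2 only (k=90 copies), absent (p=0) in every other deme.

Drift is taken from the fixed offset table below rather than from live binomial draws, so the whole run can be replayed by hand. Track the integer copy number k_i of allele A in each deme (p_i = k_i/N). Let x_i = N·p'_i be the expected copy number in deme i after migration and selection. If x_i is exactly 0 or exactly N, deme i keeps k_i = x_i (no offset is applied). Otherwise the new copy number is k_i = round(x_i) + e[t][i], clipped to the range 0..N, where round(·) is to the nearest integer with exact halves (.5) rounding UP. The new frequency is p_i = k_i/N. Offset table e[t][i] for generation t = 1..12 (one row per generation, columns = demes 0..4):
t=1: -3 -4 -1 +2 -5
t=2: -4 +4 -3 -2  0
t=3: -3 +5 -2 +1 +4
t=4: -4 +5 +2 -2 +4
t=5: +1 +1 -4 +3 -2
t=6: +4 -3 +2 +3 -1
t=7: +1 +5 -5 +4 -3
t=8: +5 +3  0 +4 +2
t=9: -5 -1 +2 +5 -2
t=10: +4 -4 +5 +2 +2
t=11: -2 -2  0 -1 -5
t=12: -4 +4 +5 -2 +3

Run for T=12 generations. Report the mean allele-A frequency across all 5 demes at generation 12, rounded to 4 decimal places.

t=0: k=[0 0 90 0 0]
t=1: x=[0.0000 8.9999 70.6165 9.4713 0.0000] k=[0 5 70 11 0]
t=2: x=[0.4832 10.7726 56.3835 16.0735 1.1892] k=[0 15 53 14 1]
t=3: x=[1.4509 16.6577 44.3050 16.7646 2.4342] k=[0 22 42 18 6]
t=4: x=[2.1293 20.8924 36.8000 19.2986 7.4610] k=[0 26 39 17 11]
t=5: x=[2.5173 23.6571 34.7583 18.7177 11.9360] k=[4 25 31 22 10]
t=6: x=[5.7380 22.4802 28.9086 21.7271 11.5576] k=[10 19 31 25 11]
t=7: x=[10.1611 18.4943 28.5968 24.2053 12.7948] k=[11 23 24 28 10]
t=8: x=[11.3944 20.9458 23.8566 25.7372 12.2018] k=[16 24 24 30 14]
t=9: x=[15.7110 22.2227 24.1677 27.7394 16.0725] k=[11 21 26 33 14]
t=10: x=[11.1973 19.6175 25.7286 30.3220 16.3938] k=[15 16 31 32 18]
t=11: x=[14.0719 16.7108 29.0126 30.4772 19.9341] k=[12 15 29 29 15]
t=12: x=[11.4461 15.4419 27.0336 27.5793 16.8781] k=[7 19 32 26 20]

0.2144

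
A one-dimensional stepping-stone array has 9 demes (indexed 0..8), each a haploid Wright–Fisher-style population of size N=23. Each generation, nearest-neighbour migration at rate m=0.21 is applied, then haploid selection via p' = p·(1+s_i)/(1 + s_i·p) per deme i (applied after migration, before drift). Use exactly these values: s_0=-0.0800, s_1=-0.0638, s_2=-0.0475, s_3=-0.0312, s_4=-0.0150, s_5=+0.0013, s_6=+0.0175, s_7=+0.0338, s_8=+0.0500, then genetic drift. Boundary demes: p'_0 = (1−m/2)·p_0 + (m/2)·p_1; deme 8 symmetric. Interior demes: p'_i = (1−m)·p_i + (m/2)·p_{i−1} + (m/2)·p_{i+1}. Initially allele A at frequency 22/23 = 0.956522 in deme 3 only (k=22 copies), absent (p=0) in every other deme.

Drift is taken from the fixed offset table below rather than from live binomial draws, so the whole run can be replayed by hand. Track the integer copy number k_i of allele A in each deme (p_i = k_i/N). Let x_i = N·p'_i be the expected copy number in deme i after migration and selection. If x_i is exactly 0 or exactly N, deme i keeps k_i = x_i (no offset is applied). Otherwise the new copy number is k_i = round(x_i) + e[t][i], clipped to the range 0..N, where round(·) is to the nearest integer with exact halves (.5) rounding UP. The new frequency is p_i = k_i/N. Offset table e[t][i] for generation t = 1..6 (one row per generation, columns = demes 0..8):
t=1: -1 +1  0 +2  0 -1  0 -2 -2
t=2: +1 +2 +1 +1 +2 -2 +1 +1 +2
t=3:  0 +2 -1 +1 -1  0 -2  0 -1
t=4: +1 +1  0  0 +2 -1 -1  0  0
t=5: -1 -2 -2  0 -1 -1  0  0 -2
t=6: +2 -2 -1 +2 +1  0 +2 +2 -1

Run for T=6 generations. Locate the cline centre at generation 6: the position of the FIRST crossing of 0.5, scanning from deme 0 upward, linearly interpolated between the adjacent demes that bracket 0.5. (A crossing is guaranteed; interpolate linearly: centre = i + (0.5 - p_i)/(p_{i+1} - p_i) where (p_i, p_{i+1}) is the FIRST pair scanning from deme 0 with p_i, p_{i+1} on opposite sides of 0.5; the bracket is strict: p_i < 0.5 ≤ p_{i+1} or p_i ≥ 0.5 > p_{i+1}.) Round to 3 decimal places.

2.944

t=0: k=[0 0 0 22 0 0 0 0 0]
t=1: x=[0.0000 0.0000 2.2108 17.2443 2.2788 0.0000 0.0000 0.0000 0.0000] k=[0 0 2 19 2 0 0 0 0]
t=2: x=[0.0000 0.1967 3.4305 15.2682 3.5296 0.2103 0.0000 0.0000 0.0000] k=[0 2 4 16 6 0 0 0 0]
t=3: x=[0.1933 1.8828 4.8608 13.5138 6.3503 0.6308 0.0000 0.0000 0.0000] k=[0 4 4 15 5 1 0 0 0]
t=4: x=[0.3870 3.3852 4.9630 12.6147 5.5660 1.3166 0.1068 0.0000 0.0000] k=[1 4 5 13 8 0 0 0 0]
t=5: x=[1.2154 3.5859 5.5281 11.4527 7.6079 0.8411 0.0000 0.0000 0.0000] k=[0 2 4 11 7 0 0 0 0]
t=6: x=[0.1933 1.8828 4.3507 9.6669 6.6136 0.7359 0.0000 0.0000 0.0000] k=[2 0 3 12 8 1 0 0 0]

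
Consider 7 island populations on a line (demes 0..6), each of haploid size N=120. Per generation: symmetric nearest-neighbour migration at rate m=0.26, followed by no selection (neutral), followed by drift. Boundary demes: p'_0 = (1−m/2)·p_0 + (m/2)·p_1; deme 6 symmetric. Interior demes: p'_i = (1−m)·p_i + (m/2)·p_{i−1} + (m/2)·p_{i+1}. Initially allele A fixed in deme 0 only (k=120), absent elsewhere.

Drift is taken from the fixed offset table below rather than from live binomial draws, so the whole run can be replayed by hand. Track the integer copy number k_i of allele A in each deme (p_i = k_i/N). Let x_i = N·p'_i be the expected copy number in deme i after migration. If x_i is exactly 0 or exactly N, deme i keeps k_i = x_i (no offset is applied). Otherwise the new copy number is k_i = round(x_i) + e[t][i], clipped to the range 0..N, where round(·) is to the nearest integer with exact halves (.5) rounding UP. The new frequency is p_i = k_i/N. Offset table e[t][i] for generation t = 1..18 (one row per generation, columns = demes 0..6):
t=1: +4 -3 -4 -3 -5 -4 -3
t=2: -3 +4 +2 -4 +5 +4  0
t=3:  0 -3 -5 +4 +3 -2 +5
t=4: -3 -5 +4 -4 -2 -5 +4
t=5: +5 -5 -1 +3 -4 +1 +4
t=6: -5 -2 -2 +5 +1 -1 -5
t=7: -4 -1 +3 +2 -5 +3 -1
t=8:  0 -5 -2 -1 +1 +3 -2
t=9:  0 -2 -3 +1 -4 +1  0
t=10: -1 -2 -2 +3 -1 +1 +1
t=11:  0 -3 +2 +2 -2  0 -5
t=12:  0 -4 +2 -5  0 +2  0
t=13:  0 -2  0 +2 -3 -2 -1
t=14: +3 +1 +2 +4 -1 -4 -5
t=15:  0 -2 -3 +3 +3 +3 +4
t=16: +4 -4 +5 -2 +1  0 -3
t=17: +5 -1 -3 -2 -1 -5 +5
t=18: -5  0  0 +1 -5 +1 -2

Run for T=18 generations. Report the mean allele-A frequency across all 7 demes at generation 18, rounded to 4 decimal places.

0.1095

t=0: k=[120 0 0 0 0 0 0]
t=1: x=[104.4000 15.6000 0.0000 0.0000 0.0000 0.0000 0.0000] k=[108 13 0 0 0 0 0]
t=2: x=[95.6500 23.6600 1.6900 0.0000 0.0000 0.0000 0.0000] k=[93 28 4 0 0 0 0]
t=3: x=[84.5500 33.3300 6.6000 0.5200 0.0000 0.0000 0.0000] k=[85 30 2 5 0 0 0]
t=4: x=[77.8500 33.5100 6.0300 3.9600 0.6500 0.0000 0.0000] k=[75 29 10 0 0 0 0]
t=5: x=[69.0200 32.5100 11.1700 1.3000 0.0000 0.0000 0.0000] k=[74 28 10 4 0 0 0]
t=6: x=[68.0200 31.6400 11.5600 4.2600 0.5200 0.0000 0.0000] k=[63 30 10 9 2 0 0]
t=7: x=[58.7100 31.6900 12.4700 8.2200 2.6500 0.2600 0.0000] k=[55 31 15 10 0 3 0]
t=8: x=[51.8800 32.0400 16.4300 9.3500 1.6900 2.2200 0.3900] k=[52 27 14 8 3 5 0]
t=9: x=[48.7500 28.5600 14.9100 8.1300 3.9100 4.0900 0.6500] k=[49 27 12 9 0 5 1]
t=10: x=[46.1400 27.9100 13.5600 8.2200 1.8200 3.8300 1.5200] k=[45 26 12 11 1 5 3]
t=11: x=[42.5300 26.6500 13.6900 9.8300 2.8200 4.2200 3.2600] k=[43 24 16 12 1 4 0]
t=12: x=[40.5300 25.4300 16.5200 11.0900 2.8200 3.0900 0.5200] k=[41 21 19 6 3 5 1]
t=13: x=[38.4000 23.3400 17.5700 7.3000 3.6500 4.2200 1.5200] k=[38 21 18 9 1 2 1]
t=14: x=[35.7900 22.8200 17.2200 9.1300 2.1700 1.7400 1.1300] k=[39 24 19 13 1 0 0]
t=15: x=[37.0500 25.3000 18.8700 12.2200 2.4300 0.1300 0.0000] k=[37 23 16 15 5 3 0]
t=16: x=[35.1800 23.9100 16.7800 13.8300 6.0400 2.8700 0.3900] k=[39 20 22 12 7 3 0]
t=17: x=[36.5300 22.7300 20.4400 12.6500 7.1300 3.1300 0.3900] k=[42 22 17 11 6 0 5]
t=18: x=[39.4000 23.9500 16.8700 11.1300 5.8700 1.4300 4.3500] k=[34 24 17 12 1 2 2]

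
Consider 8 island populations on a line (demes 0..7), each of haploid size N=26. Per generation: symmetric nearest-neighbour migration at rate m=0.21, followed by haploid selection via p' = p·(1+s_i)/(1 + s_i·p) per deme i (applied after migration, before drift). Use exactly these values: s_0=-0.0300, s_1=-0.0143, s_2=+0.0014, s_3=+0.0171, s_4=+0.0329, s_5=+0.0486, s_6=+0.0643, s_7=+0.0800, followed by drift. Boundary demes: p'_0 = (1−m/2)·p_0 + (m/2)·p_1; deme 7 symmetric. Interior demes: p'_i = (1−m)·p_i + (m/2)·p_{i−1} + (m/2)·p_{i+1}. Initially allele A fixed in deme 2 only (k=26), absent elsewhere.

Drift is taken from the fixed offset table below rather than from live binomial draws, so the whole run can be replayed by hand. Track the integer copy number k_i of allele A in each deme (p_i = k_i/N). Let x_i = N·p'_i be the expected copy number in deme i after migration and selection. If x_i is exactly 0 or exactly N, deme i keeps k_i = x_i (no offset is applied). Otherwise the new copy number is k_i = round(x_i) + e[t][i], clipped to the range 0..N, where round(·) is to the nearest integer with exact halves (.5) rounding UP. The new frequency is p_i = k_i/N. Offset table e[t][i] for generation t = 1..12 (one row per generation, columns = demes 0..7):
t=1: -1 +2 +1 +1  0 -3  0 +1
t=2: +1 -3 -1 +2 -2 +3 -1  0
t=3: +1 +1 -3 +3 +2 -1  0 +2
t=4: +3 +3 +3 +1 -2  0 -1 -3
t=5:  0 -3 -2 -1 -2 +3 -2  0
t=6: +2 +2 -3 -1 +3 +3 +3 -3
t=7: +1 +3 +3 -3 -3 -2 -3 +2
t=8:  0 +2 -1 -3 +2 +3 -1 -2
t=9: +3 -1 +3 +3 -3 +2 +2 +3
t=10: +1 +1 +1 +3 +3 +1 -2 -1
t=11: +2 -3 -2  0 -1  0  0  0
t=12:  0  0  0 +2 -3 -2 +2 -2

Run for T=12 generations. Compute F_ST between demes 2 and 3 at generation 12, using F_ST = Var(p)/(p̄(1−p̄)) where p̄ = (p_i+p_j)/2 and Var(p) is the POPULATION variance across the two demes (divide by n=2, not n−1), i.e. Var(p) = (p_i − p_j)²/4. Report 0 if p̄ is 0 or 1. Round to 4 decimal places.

t=0: k=[0 0 26 0 0 0 0 0]
t=1: x=[0.0000 2.6950 20.5460 2.7717 0.0000 0.0000 0.0000 0.0000] k=[0 5 22 4 0 0 0 0]
t=2: x=[0.5096 6.1918 18.3326 5.5436 0.4336 0.0000 0.0000 0.0000] k=[2 3 17 8 0 0 0 0]
t=3: x=[2.0468 4.3129 14.5940 8.1999 0.8667 0.0000 0.0000 0.0000] k=[3 5 12 11 3 0 0 0]
t=4: x=[3.1253 5.4626 11.1689 10.3705 3.6248 0.3301 0.0000 0.0000] k=[6 8 14 11 2 0 0 0]
t=5: x=[6.0672 8.3382 13.0641 10.4759 2.8152 0.2201 0.0000 0.0000] k=[6 5 11 9 1 3 0 0]
t=6: x=[5.7573 5.6709 10.1687 8.4665 2.1120 2.5833 0.3350 0.0000] k=[8 8 7 7 5 6 3 0]
t=7: x=[7.8323 7.8160 7.1122 6.8754 5.4532 5.7908 3.1694 0.3399] k=[9 11 10 4 2 4 0 2]
t=8: x=[9.0297 10.5945 9.4834 4.4826 2.4920 3.5117 0.6695 1.9226] k=[9 13 8 1 4 7 0 0]
t=9: x=[9.2378 11.9619 7.7976 2.0822 4.1108 6.1705 0.7808 0.0000] k=[12 11 11 5 1 8 3 0]
t=10: x=[11.6987 11.0135 10.3787 5.2810 2.2198 6.9796 3.3895 0.3399] k=[13 12 11 8 5 8 1 0]
t=11: x=[12.6971 11.9070 10.7988 8.0942 5.7741 7.1943 1.7278 0.1134] k=[15 9 9 8 5 7 2 0]
t=12: x=[14.1739 9.5428 8.9032 7.8828 5.6672 6.4934 2.4498 0.2267] k=[14 10 9 10 3 4 4 0]

0.0016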